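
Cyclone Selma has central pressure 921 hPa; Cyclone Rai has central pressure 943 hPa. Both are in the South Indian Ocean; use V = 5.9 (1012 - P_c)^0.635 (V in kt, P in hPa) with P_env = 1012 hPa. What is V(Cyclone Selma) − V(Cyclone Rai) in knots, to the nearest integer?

17 kt

Cyclone Selma: ΔP = 91; V ≈ 5.9 × 91^0.635 ≈ 103.48 kt.
Cyclone Rai: ΔP = 69; V ≈ 5.9 × 69^0.635 ≈ 86.80 kt.
Difference ≈ 103.48 − 86.80 = 16.68 → 17 kt.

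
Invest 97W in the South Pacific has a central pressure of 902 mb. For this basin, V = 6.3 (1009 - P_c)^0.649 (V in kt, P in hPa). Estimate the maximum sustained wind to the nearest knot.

ΔP = 1009 − 902 = 107 mb.
107^0.649 ≈ 20.752.
V ≈ 6.3 × 20.752 ≈ 130.7 kt.

131 kt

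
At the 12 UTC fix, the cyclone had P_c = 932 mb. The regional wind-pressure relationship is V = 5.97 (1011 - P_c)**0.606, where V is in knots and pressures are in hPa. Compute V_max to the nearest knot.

84 kt

ΔP = 1011 − 932 = 79 mb.
79^0.606 ≈ 14.124.
V ≈ 5.97 × 14.124 ≈ 84.3 kt.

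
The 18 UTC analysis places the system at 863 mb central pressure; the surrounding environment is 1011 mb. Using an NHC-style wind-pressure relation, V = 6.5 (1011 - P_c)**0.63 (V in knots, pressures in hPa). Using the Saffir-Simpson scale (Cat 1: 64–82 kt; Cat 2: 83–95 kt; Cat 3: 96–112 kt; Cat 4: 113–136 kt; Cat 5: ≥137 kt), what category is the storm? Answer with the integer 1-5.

ΔP = 1011 − 863 = 148 mb.
V ≈ 6.5 × 148^0.63 = 6.5 × 23.30 ≈ 151 kt.
151 kt falls in the Category 5 band.

5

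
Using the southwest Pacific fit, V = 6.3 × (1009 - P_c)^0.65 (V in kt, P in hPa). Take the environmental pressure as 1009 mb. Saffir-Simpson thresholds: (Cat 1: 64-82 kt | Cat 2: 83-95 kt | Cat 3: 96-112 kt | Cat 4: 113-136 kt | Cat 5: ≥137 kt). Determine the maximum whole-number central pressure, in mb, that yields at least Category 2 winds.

Category 2 begins at V = 83 kt.
Required ΔP = (83/6.3)^(1/0.65) = 13.175^1.538 ≈ 52.80 mb.
P_c ≤ 1009 − 52.80 = 956.20, so the highest integer P_c is 956 mb.

956 mb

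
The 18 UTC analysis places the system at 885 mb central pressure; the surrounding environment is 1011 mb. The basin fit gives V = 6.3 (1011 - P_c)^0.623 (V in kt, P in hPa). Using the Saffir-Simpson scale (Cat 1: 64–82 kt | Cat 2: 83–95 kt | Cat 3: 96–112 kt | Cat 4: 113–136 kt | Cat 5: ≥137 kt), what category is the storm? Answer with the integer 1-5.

ΔP = 1011 − 885 = 126 mb.
V ≈ 6.3 × 126^0.623 = 6.3 × 20.35 ≈ 128 kt.
128 kt falls in the Category 4 band.

4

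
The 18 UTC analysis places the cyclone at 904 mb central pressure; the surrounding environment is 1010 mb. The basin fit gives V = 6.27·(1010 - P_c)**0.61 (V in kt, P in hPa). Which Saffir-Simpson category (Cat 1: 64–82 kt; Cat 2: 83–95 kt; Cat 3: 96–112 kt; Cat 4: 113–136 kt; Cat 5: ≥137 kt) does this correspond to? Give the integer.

3

ΔP = 1010 − 904 = 106 mb.
V ≈ 6.27 × 106^0.61 = 6.27 × 17.20 ≈ 108 kt.
108 kt falls in the Category 3 band.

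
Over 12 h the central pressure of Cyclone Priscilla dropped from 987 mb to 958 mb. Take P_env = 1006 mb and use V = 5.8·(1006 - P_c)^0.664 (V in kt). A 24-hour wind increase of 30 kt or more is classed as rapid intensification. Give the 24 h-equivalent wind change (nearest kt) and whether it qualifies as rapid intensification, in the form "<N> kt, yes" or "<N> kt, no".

70 kt, yes

V₁: ΔP = 19, V ≈ 5.8 × 19^0.664 ≈ 40.98 kt.
V₂: ΔP = 48, V ≈ 5.8 × 48^0.664 ≈ 75.82 kt.
ΔV over 12 h = 34.84 kt → 24 h equivalent = 34.84 × 24/12 ≈ 69.68 kt.
70 kt ≥ 30 kt ⇒ rapid intensification.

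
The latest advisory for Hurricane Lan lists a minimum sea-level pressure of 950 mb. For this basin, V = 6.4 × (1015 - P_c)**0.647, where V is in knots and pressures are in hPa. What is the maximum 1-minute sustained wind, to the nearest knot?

95 kt

ΔP = 1015 − 950 = 65 mb.
65^0.647 ≈ 14.892.
V ≈ 6.4 × 14.892 ≈ 95.3 kt.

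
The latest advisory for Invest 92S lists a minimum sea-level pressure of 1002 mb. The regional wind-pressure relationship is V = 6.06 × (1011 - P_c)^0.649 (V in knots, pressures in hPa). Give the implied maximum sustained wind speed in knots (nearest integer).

25 kt

ΔP = 1011 − 1002 = 9 mb.
9^0.649 ≈ 4.162.
V ≈ 6.06 × 4.162 ≈ 25.2 kt.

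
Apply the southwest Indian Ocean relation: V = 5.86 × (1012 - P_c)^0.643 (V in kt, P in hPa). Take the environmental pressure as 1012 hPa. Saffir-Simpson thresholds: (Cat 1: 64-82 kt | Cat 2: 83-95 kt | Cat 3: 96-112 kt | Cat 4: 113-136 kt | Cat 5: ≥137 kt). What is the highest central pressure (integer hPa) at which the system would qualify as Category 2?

950 hPa

Category 2 begins at V = 83 kt.
Required ΔP = (83/5.86)^(1/0.643) = 14.164^1.555 ≈ 61.71 hPa.
P_c ≤ 1012 − 61.71 = 950.29, so the highest integer P_c is 950 hPa.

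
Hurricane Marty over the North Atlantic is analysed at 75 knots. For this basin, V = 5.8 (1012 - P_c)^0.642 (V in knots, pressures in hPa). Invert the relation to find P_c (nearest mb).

958 mb

ΔP = (V / 5.8)^(1/0.642) = (75/5.8)^1.558.
75/5.8 = 12.931; 12.931^1.558 ≈ 53.89 mb.
P_c = 1012 − 53.89 = 958.11 ≈ 958 mb.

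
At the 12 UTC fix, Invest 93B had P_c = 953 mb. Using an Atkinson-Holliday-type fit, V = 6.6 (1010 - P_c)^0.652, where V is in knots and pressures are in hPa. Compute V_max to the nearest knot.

92 kt

ΔP = 1010 − 953 = 57 mb.
57^0.652 ≈ 13.958.
V ≈ 6.6 × 13.958 ≈ 92.1 kt.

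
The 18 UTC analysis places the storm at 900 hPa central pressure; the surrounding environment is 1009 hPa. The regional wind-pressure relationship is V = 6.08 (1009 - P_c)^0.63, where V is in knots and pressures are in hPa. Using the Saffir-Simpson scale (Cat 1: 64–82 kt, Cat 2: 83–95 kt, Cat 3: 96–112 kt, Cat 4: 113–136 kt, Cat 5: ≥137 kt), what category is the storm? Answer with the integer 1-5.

ΔP = 1009 − 900 = 109 hPa.
V ≈ 6.08 × 109^0.63 = 6.08 × 19.21 ≈ 117 kt.
117 kt falls in the Category 4 band.

4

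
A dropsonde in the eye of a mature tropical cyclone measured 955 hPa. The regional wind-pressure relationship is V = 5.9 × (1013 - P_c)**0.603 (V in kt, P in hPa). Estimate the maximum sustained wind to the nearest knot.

68 kt

ΔP = 1013 − 955 = 58 hPa.
58^0.603 ≈ 11.570.
V ≈ 5.9 × 11.570 ≈ 68.3 kt.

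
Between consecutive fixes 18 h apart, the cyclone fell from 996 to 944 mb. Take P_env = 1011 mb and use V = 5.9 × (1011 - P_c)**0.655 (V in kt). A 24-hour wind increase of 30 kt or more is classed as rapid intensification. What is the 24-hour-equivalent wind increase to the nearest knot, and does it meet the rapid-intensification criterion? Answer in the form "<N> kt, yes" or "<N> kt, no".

77 kt, yes

V₁: ΔP = 15, V ≈ 5.9 × 15^0.655 ≈ 34.77 kt.
V₂: ΔP = 67, V ≈ 5.9 × 67^0.655 ≈ 92.67 kt.
ΔV over 18 h = 57.90 kt → 24 h equivalent = 57.90 × 24/18 ≈ 77.20 kt.
77 kt ≥ 30 kt ⇒ rapid intensification.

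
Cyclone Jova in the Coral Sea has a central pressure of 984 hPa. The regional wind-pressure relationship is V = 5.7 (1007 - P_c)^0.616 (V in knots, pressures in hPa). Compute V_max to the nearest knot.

39 kt

ΔP = 1007 − 984 = 23 hPa.
23^0.616 ≈ 6.900.
V ≈ 5.7 × 6.900 ≈ 39.3 kt.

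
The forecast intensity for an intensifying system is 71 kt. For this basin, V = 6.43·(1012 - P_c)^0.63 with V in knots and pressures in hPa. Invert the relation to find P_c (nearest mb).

ΔP = (V / 6.43)^(1/0.63) = (71/6.43)^1.587.
71/6.43 = 11.042; 11.042^1.587 ≈ 45.25 mb.
P_c = 1012 − 45.25 = 966.75 ≈ 967 mb.

967 mb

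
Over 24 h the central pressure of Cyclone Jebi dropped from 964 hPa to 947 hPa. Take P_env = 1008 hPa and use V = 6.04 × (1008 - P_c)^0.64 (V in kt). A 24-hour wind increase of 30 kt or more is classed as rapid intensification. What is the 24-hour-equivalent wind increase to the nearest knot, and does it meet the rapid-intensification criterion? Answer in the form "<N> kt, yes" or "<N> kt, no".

16 kt, no

V₁: ΔP = 44, V ≈ 6.04 × 44^0.64 ≈ 68.05 kt.
V₂: ΔP = 61, V ≈ 6.04 × 61^0.64 ≈ 83.88 kt.
ΔV over 24 h = 15.83 kt → 24 h equivalent = 15.83 × 24/24 ≈ 15.83 kt.
16 kt < 30 kt ⇒ not rapid intensification.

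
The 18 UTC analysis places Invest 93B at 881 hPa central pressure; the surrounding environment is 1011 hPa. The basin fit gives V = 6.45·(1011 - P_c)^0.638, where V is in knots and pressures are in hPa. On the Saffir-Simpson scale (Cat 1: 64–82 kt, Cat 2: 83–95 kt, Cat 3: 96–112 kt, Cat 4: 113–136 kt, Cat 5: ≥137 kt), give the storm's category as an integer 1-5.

ΔP = 1011 − 881 = 130 hPa.
V ≈ 6.45 × 130^0.638 = 6.45 × 22.32 ≈ 144 kt.
144 kt falls in the Category 5 band.

5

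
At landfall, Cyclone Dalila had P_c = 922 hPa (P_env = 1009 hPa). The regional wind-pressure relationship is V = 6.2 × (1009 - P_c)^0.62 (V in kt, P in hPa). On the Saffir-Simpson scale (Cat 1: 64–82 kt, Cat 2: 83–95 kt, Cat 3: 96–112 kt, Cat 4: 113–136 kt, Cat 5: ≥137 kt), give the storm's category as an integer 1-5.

3

ΔP = 1009 − 922 = 87 hPa.
V ≈ 6.2 × 87^0.62 = 6.2 × 15.94 ≈ 99 kt.
99 kt falls in the Category 3 band.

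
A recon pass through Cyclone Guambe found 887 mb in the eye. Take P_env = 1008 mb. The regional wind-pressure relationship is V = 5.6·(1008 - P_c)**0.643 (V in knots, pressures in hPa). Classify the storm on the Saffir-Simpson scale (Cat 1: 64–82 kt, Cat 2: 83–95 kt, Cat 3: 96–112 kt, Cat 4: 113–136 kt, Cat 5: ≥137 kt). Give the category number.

4

ΔP = 1008 − 887 = 121 mb.
V ≈ 5.6 × 121^0.643 = 5.6 × 21.84 ≈ 122 kt.
122 kt falls in the Category 4 band.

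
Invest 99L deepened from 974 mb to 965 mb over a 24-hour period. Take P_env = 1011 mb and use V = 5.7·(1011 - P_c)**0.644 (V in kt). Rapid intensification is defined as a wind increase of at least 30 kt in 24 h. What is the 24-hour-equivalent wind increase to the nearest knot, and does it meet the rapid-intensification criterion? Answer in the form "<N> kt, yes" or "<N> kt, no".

9 kt, no

V₁: ΔP = 37, V ≈ 5.7 × 37^0.644 ≈ 58.32 kt.
V₂: ΔP = 46, V ≈ 5.7 × 46^0.644 ≈ 67.10 kt.
ΔV over 24 h = 8.78 kt → 24 h equivalent = 8.78 × 24/24 ≈ 8.78 kt.
9 kt < 30 kt ⇒ not rapid intensification.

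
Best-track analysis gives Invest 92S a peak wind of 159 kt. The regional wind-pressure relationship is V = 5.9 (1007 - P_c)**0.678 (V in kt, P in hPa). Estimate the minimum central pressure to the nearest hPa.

878 hPa

ΔP = (V / 5.9)^(1/0.678) = (159/5.9)^1.475.
159/5.9 = 26.949; 26.949^1.475 ≈ 128.81 hPa.
P_c = 1007 − 128.81 = 878.19 ≈ 878 hPa.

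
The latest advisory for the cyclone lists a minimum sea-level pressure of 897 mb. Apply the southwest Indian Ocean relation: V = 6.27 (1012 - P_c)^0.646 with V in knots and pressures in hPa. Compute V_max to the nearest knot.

134 kt

ΔP = 1012 − 897 = 115 mb.
115^0.646 ≈ 21.439.
V ≈ 6.27 × 21.439 ≈ 134.4 kt.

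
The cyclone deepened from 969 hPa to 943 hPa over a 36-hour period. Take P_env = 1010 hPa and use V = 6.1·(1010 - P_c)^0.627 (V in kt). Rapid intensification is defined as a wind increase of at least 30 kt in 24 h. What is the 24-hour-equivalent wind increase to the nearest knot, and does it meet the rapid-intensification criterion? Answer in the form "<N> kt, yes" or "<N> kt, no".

15 kt, no

V₁: ΔP = 41, V ≈ 6.1 × 41^0.627 ≈ 62.60 kt.
V₂: ΔP = 67, V ≈ 6.1 × 67^0.627 ≈ 85.17 kt.
ΔV over 36 h = 22.57 kt → 24 h equivalent = 22.57 × 24/36 ≈ 15.05 kt.
15 kt < 30 kt ⇒ not rapid intensification.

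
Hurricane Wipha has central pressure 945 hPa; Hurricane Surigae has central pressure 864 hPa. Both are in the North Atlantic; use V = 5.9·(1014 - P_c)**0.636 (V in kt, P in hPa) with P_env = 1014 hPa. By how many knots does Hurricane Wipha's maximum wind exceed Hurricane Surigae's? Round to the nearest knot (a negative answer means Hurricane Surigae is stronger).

Hurricane Wipha: ΔP = 69; V ≈ 5.9 × 69^0.636 ≈ 87.17 kt.
Hurricane Surigae: ΔP = 150; V ≈ 5.9 × 150^0.636 ≈ 142.84 kt.
Difference ≈ 87.17 − 142.84 = -55.67 → -56 kt.

-56 kt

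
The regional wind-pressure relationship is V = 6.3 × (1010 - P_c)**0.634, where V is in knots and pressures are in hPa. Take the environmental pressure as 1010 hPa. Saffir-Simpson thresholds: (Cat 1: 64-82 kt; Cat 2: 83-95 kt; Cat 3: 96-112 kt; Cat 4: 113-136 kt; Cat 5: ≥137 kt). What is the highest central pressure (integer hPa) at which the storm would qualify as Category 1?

Category 1 begins at V = 64 kt.
Required ΔP = (64/6.3)^(1/0.634) = 10.159^1.577 ≈ 38.73 hPa.
P_c ≤ 1010 − 38.73 = 971.27, so the highest integer P_c is 971 hPa.

971 hPa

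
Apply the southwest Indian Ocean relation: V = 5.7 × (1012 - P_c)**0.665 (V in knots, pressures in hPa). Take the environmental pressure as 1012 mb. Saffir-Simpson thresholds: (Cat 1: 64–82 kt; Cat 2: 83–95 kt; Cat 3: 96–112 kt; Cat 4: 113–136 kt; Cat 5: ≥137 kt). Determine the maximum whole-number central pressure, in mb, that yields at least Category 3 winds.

942 mb

Category 3 begins at V = 96 kt.
Required ΔP = (96/5.7)^(1/0.665) = 16.842^1.504 ≈ 69.86 mb.
P_c ≤ 1012 − 69.86 = 942.14, so the highest integer P_c is 942 mb.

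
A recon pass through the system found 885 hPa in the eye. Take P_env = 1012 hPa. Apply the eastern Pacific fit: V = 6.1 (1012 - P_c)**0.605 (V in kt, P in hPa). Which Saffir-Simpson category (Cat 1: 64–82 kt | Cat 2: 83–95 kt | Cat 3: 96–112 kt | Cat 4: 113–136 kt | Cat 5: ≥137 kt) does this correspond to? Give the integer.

ΔP = 1012 − 885 = 127 hPa.
V ≈ 6.1 × 127^0.605 = 6.1 × 18.74 ≈ 114 kt.
114 kt falls in the Category 4 band.

4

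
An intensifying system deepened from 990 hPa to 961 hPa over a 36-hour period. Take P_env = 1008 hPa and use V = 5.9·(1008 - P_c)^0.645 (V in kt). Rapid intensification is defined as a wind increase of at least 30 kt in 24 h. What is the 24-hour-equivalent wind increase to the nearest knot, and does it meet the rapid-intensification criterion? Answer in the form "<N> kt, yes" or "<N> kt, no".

22 kt, no

V₁: ΔP = 18, V ≈ 5.9 × 18^0.645 ≈ 38.06 kt.
V₂: ΔP = 47, V ≈ 5.9 × 47^0.645 ≈ 70.69 kt.
ΔV over 36 h = 32.63 kt → 24 h equivalent = 32.63 × 24/36 ≈ 21.75 kt.
22 kt < 30 kt ⇒ not rapid intensification.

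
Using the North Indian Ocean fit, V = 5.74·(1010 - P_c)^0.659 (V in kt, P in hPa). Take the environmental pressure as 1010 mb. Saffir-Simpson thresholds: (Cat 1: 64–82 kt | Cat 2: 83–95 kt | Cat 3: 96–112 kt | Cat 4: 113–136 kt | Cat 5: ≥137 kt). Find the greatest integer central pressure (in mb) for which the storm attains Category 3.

938 mb

Category 3 begins at V = 96 kt.
Required ΔP = (96/5.74)^(1/0.659) = 16.725^1.517 ≈ 71.84 mb.
P_c ≤ 1010 − 71.84 = 938.16, so the highest integer P_c is 938 mb.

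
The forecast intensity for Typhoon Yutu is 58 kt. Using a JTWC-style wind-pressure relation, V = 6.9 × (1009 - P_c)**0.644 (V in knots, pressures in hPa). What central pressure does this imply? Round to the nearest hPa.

ΔP = (V / 6.9)^(1/0.644) = (58/6.9)^1.553.
58/6.9 = 8.406; 8.406^1.553 ≈ 27.27 hPa.
P_c = 1009 − 27.27 = 981.73 ≈ 982 hPa.

982 hPa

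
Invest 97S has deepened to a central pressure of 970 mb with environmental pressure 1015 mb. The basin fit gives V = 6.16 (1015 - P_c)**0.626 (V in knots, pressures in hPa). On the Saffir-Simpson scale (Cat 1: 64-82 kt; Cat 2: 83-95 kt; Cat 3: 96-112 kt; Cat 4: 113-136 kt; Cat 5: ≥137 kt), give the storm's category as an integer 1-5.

1

ΔP = 1015 − 970 = 45 mb.
V ≈ 6.16 × 45^0.626 = 6.16 × 10.84 ≈ 67 kt.
67 kt falls in the Category 1 band.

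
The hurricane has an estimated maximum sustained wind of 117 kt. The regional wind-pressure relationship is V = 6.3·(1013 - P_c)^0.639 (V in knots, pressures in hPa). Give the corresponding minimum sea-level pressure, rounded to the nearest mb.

ΔP = (V / 6.3)^(1/0.639) = (117/6.3)^1.565.
117/6.3 = 18.571; 18.571^1.565 ≈ 96.75 mb.
P_c = 1013 − 96.75 = 916.25 ≈ 916 mb.

916 mb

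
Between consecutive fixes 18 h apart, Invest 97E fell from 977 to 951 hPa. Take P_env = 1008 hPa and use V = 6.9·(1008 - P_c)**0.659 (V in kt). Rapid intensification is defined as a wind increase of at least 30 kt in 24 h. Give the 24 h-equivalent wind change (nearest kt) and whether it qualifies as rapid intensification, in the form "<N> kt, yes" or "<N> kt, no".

44 kt, yes

V₁: ΔP = 31, V ≈ 6.9 × 31^0.659 ≈ 66.32 kt.
V₂: ΔP = 57, V ≈ 6.9 × 57^0.659 ≈ 99.08 kt.
ΔV over 18 h = 32.76 kt → 24 h equivalent = 32.76 × 24/18 ≈ 43.68 kt.
44 kt ≥ 30 kt ⇒ rapid intensification.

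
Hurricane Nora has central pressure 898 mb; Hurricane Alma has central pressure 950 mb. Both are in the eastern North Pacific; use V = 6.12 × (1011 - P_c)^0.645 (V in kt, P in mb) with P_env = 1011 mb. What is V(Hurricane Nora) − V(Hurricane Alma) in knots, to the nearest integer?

42 kt

Hurricane Nora: ΔP = 113; V ≈ 6.12 × 113^0.645 ≈ 129.12 kt.
Hurricane Alma: ΔP = 61; V ≈ 6.12 × 61^0.645 ≈ 86.75 kt.
Difference ≈ 129.12 − 86.75 = 42.37 → 42 kt.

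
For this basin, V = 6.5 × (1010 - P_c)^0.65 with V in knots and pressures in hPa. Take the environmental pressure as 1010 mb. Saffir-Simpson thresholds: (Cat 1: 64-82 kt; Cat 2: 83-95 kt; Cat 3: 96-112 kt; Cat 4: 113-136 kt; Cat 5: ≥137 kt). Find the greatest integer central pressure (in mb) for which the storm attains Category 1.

Category 1 begins at V = 64 kt.
Required ΔP = (64/6.5)^(1/0.65) = 9.846^1.538 ≈ 33.74 mb.
P_c ≤ 1010 − 33.74 = 976.26, so the highest integer P_c is 976 mb.

976 mb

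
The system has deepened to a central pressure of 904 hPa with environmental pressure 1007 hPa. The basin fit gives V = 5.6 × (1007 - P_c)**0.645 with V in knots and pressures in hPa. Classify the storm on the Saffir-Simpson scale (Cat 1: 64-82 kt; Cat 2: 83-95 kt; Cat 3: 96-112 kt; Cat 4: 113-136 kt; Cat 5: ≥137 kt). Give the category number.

3

ΔP = 1007 − 904 = 103 hPa.
V ≈ 5.6 × 103^0.645 = 5.6 × 19.87 ≈ 111 kt.
111 kt falls in the Category 3 band.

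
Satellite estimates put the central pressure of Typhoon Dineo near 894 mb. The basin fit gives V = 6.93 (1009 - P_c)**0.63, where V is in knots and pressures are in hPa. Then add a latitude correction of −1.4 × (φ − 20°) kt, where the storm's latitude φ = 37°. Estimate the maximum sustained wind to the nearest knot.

114 kt

ΔP = 1009 − 894 = 115 mb.
115^0.63 ≈ 19.872.
V ≈ 6.93 × 19.872 ≈ 137.7 kt.
Latitude correction: −1.4 × (37 − 20) = -23.8 kt.
Corrected V ≈ 113.9 kt → 114 kt.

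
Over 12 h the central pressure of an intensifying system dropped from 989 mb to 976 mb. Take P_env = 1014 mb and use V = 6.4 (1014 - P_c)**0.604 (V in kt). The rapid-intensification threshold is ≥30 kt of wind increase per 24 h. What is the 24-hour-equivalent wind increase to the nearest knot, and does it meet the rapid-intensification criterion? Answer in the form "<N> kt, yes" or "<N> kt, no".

V₁: ΔP = 25, V ≈ 6.4 × 25^0.604 ≈ 44.72 kt.
V₂: ΔP = 38, V ≈ 6.4 × 38^0.604 ≈ 57.59 kt.
ΔV over 12 h = 12.87 kt → 24 h equivalent = 12.87 × 24/12 ≈ 25.74 kt.
26 kt < 30 kt ⇒ not rapid intensification.

26 kt, no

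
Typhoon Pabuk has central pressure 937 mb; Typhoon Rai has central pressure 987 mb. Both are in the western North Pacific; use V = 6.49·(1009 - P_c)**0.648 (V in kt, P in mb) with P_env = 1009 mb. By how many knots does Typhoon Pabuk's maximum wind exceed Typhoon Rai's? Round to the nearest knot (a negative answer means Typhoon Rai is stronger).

Typhoon Pabuk: ΔP = 72; V ≈ 6.49 × 72^0.648 ≈ 103.70 kt.
Typhoon Rai: ΔP = 22; V ≈ 6.49 × 22^0.648 ≈ 48.10 kt.
Difference ≈ 103.70 − 48.10 = 55.60 → 56 kt.

56 kt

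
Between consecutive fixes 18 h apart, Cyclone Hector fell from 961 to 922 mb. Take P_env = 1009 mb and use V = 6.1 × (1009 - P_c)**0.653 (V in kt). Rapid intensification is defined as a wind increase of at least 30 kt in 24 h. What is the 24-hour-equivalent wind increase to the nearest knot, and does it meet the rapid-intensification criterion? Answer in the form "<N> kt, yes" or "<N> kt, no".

48 kt, yes

V₁: ΔP = 48, V ≈ 6.1 × 48^0.653 ≈ 76.42 kt.
V₂: ΔP = 87, V ≈ 6.1 × 87^0.653 ≈ 112.68 kt.
ΔV over 18 h = 36.26 kt → 24 h equivalent = 36.26 × 24/18 ≈ 48.35 kt.
48 kt ≥ 30 kt ⇒ rapid intensification.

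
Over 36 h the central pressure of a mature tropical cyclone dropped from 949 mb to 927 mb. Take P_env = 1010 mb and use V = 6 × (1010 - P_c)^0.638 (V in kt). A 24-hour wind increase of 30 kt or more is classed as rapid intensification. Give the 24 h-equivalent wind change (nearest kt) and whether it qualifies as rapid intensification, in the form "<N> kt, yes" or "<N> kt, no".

V₁: ΔP = 61, V ≈ 6 × 61^0.638 ≈ 82.64 kt.
V₂: ΔP = 83, V ≈ 6 × 83^0.638 ≈ 100.58 kt.
ΔV over 36 h = 17.94 kt → 24 h equivalent = 17.94 × 24/36 ≈ 11.96 kt.
12 kt < 30 kt ⇒ not rapid intensification.

12 kt, no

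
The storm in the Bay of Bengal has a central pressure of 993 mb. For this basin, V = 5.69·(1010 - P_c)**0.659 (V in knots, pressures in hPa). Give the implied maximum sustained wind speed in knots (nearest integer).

37 kt

ΔP = 1010 − 993 = 17 mb.
17^0.659 ≈ 6.469.
V ≈ 5.69 × 6.469 ≈ 36.8 kt.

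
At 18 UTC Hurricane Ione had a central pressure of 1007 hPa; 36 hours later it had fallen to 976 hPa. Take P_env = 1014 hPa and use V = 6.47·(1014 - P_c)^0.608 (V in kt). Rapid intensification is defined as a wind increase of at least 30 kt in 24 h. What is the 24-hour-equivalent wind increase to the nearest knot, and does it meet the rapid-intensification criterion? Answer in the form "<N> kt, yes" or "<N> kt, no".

V₁: ΔP = 7, V ≈ 6.47 × 7^0.608 ≈ 21.12 kt.
V₂: ΔP = 38, V ≈ 6.47 × 38^0.608 ≈ 59.08 kt.
ΔV over 36 h = 37.96 kt → 24 h equivalent = 37.96 × 24/36 ≈ 25.31 kt.
25 kt < 30 kt ⇒ not rapid intensification.

25 kt, no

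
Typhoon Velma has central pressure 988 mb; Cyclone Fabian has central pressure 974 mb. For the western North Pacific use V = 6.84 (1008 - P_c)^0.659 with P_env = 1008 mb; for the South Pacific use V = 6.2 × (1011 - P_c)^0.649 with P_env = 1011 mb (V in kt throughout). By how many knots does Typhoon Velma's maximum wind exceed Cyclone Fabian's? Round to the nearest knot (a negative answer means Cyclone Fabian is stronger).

Typhoon Velma: ΔP = 20; V ≈ 6.84 × 20^0.659 ≈ 49.25 kt.
Cyclone Fabian: ΔP = 37; V ≈ 6.2 × 37^0.649 ≈ 64.59 kt.
Difference ≈ 49.25 − 64.59 = -15.34 → -15 kt.

-15 kt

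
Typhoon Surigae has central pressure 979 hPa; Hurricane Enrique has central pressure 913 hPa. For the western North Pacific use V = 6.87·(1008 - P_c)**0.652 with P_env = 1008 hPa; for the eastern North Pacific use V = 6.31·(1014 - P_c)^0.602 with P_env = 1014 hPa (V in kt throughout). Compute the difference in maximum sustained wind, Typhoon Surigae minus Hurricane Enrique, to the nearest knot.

-40 kt

Typhoon Surigae: ΔP = 29; V ≈ 6.87 × 29^0.652 ≈ 61.72 kt.
Hurricane Enrique: ΔP = 101; V ≈ 6.31 × 101^0.602 ≈ 101.54 kt.
Difference ≈ 61.72 − 101.54 = -39.82 → -40 kt.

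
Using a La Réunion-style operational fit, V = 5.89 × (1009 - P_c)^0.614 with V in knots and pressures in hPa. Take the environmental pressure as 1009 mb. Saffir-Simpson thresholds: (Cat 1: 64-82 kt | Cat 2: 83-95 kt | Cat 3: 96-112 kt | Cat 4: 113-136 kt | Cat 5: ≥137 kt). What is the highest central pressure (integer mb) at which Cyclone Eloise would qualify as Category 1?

Category 1 begins at V = 64 kt.
Required ΔP = (64/5.89)^(1/0.614) = 10.866^1.629 ≈ 48.69 mb.
P_c ≤ 1009 − 48.69 = 960.31, so the highest integer P_c is 960 mb.

960 mb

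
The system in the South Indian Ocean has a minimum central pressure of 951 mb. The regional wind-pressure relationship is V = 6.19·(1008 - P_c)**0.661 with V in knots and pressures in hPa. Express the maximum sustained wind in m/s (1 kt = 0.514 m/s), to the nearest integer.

46 m/s

ΔP = 1008 − 951 = 57 mb.
V ≈ 6.19 × 57^0.661 = 6.19 × 14.475 ≈ 89.603 kt.
89.603 × 0.514 ≈ 46.06 m/s → 46 m/s.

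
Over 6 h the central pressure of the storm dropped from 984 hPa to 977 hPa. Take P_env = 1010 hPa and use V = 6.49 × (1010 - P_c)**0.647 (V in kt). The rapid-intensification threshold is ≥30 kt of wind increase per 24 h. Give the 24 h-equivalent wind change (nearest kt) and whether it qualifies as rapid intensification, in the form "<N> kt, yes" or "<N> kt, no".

V₁: ΔP = 26, V ≈ 6.49 × 26^0.647 ≈ 53.42 kt.
V₂: ΔP = 33, V ≈ 6.49 × 33^0.647 ≈ 62.33 kt.
ΔV over 6 h = 8.91 kt → 24 h equivalent = 8.91 × 24/6 ≈ 35.64 kt.
36 kt ≥ 30 kt ⇒ rapid intensification.

36 kt, yes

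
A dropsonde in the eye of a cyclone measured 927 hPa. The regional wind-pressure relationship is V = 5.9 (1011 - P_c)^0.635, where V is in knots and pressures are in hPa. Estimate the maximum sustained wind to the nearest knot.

98 kt

ΔP = 1011 − 927 = 84 hPa.
84^0.635 ≈ 16.669.
V ≈ 5.9 × 16.669 ≈ 98.3 kt.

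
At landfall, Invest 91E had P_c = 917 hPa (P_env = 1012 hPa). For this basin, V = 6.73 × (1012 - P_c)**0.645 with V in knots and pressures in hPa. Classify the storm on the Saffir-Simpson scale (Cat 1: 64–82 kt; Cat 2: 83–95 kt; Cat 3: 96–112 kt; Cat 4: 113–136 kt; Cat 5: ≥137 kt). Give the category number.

4

ΔP = 1012 − 917 = 95 hPa.
V ≈ 6.73 × 95^0.645 = 6.73 × 18.86 ≈ 127 kt.
127 kt falls in the Category 4 band.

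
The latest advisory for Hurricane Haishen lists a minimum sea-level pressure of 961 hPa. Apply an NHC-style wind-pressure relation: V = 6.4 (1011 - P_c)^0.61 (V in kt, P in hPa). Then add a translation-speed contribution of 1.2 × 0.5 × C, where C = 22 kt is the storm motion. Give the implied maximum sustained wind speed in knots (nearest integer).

ΔP = 1011 − 961 = 50 hPa.
50^0.61 ≈ 10.874.
V ≈ 6.4 × 10.874 ≈ 69.6 kt.
Translation term: 1.2 × 0.5 × 22 = 13.2 kt.
Corrected V ≈ 82.8 kt → 83 kt.

83 kt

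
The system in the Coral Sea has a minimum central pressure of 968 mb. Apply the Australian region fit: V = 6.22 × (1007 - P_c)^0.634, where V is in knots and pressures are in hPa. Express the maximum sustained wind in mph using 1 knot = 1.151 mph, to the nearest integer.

ΔP = 1007 − 968 = 39 mb.
V ≈ 6.22 × 39^0.634 = 6.22 × 10.203 ≈ 63.464 kt.
63.464 × 1.151 ≈ 73.05 mph → 73 mph.

73 mph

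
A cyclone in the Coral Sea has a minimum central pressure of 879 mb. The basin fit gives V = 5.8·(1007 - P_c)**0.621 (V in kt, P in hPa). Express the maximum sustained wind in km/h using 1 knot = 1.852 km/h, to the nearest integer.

ΔP = 1007 − 879 = 128 mb.
V ≈ 5.8 × 128^0.621 = 5.8 × 20.351 ≈ 118.034 kt.
118.034 × 1.852 ≈ 218.60 km/h → 219 km/h.

219 km/h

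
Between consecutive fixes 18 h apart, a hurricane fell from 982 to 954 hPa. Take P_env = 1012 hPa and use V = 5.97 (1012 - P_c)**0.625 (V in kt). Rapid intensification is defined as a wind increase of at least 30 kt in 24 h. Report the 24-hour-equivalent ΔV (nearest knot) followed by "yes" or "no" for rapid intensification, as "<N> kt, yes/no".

34 kt, yes

V₁: ΔP = 30, V ≈ 5.97 × 30^0.625 ≈ 50.02 kt.
V₂: ΔP = 58, V ≈ 5.97 × 58^0.625 ≈ 75.53 kt.
ΔV over 18 h = 25.51 kt → 24 h equivalent = 25.51 × 24/18 ≈ 34.01 kt.
34 kt ≥ 30 kt ⇒ rapid intensification.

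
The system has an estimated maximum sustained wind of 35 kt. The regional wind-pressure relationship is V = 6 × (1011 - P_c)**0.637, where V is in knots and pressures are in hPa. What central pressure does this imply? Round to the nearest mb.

ΔP = (V / 6)^(1/0.637) = (35/6)^1.570.
35/6 = 5.833; 5.833^1.570 ≈ 15.94 mb.
P_c = 1011 − 15.94 = 995.06 ≈ 995 mb.

995 mb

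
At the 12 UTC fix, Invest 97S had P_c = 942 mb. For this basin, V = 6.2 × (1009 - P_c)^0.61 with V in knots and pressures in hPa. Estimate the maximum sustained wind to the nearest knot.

81 kt

ΔP = 1009 − 942 = 67 mb.
67^0.61 ≈ 12.999.
V ≈ 6.2 × 12.999 ≈ 80.6 kt.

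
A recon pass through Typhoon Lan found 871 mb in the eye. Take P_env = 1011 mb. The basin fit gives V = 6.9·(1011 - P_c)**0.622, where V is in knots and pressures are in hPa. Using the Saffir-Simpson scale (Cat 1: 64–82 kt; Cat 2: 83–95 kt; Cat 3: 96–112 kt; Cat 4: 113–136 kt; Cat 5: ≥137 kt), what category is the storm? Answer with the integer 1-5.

ΔP = 1011 − 871 = 140 mb.
V ≈ 6.9 × 140^0.622 = 6.9 × 21.62 ≈ 149 kt.
149 kt falls in the Category 5 band.

5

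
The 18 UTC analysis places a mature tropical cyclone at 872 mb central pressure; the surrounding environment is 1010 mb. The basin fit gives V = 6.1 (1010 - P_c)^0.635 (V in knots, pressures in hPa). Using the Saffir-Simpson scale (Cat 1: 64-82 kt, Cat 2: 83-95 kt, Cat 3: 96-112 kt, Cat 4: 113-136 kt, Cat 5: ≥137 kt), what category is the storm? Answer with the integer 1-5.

ΔP = 1010 − 872 = 138 mb.
V ≈ 6.1 × 138^0.635 = 6.1 × 22.85 ≈ 139 kt.
139 kt falls in the Category 5 band.

5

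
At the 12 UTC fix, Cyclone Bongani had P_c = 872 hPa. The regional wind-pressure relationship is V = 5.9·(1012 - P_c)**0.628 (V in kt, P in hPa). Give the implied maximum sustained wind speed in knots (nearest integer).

131 kt

ΔP = 1012 − 872 = 140 hPa.
140^0.628 ≈ 22.272.
V ≈ 5.9 × 22.272 ≈ 131.4 kt.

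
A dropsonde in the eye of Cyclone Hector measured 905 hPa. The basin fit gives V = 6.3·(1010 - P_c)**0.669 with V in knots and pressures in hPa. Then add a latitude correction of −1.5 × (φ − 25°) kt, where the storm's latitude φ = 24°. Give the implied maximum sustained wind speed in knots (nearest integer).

ΔP = 1010 − 905 = 105 hPa.
105^0.669 ≈ 22.500.
V ≈ 6.3 × 22.500 ≈ 141.7 kt.
Latitude correction: −1.5 × (24 − 25) = 1.5 kt.
Corrected V ≈ 143.2 kt → 143 kt.

143 kt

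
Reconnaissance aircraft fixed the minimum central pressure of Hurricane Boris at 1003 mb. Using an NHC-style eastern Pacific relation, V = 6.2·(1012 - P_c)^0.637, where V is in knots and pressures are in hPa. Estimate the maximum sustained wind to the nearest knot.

25 kt

ΔP = 1012 − 1003 = 9 mb.
9^0.637 ≈ 4.054.
V ≈ 6.2 × 4.054 ≈ 25.1 kt.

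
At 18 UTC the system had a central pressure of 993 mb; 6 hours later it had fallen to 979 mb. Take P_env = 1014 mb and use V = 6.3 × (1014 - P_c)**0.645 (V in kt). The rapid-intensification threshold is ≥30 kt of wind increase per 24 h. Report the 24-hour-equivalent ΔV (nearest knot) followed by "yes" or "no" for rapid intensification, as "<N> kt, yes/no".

V₁: ΔP = 21, V ≈ 6.3 × 21^0.645 ≈ 44.89 kt.
V₂: ΔP = 35, V ≈ 6.3 × 35^0.645 ≈ 62.41 kt.
ΔV over 6 h = 17.52 kt → 24 h equivalent = 17.52 × 24/6 ≈ 70.08 kt.
70 kt ≥ 30 kt ⇒ rapid intensification.

70 kt, yes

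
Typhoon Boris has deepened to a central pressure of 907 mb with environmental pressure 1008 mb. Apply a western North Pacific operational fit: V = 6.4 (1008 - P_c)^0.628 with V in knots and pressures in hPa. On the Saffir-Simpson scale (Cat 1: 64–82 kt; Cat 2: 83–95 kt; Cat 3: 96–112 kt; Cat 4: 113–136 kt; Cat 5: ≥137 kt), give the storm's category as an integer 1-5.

4

ΔP = 1008 − 907 = 101 mb.
V ≈ 6.4 × 101^0.628 = 6.4 × 18.14 ≈ 116 kt.
116 kt falls in the Category 4 band.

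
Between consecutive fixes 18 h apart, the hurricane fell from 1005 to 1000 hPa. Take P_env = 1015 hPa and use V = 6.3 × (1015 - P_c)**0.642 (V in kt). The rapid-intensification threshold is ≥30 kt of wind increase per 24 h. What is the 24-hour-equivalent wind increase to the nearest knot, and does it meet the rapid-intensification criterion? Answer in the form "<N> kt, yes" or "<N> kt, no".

11 kt, no

V₁: ΔP = 10, V ≈ 6.3 × 10^0.642 ≈ 27.63 kt.
V₂: ΔP = 15, V ≈ 6.3 × 15^0.642 ≈ 35.84 kt.
ΔV over 18 h = 8.21 kt → 24 h equivalent = 8.21 × 24/18 ≈ 10.95 kt.
11 kt < 30 kt ⇒ not rapid intensification.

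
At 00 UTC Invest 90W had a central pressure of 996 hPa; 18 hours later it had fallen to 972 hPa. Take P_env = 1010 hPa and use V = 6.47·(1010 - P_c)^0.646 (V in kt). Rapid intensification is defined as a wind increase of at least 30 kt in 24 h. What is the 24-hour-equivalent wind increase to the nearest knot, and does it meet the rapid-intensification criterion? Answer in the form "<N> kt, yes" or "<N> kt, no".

43 kt, yes

V₁: ΔP = 14, V ≈ 6.47 × 14^0.646 ≈ 35.59 kt.
V₂: ΔP = 38, V ≈ 6.47 × 38^0.646 ≈ 67.83 kt.
ΔV over 18 h = 32.24 kt → 24 h equivalent = 32.24 × 24/18 ≈ 42.99 kt.
43 kt ≥ 30 kt ⇒ rapid intensification.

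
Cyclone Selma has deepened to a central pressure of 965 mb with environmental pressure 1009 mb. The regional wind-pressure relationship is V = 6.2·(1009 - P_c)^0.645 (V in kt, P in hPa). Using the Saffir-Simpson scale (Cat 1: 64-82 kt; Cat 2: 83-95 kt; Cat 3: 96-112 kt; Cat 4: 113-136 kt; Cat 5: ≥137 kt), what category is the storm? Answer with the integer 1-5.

ΔP = 1009 − 965 = 44 mb.
V ≈ 6.2 × 44^0.645 = 6.2 × 11.48 ≈ 71 kt.
71 kt falls in the Category 1 band.

1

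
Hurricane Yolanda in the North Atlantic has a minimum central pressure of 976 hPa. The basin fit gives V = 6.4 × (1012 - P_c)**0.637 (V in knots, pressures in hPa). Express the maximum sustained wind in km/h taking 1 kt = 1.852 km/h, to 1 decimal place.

116.2 km/h

ΔP = 1012 − 976 = 36 hPa.
V ≈ 6.4 × 36^0.637 = 6.4 × 9.803 ≈ 62.740 kt.
62.740 × 1.852 ≈ 116.19 km/h → 116.2 km/h.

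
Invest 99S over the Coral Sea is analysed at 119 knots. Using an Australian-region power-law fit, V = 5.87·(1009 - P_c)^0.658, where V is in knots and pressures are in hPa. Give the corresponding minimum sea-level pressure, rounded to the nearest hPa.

ΔP = (V / 5.87)^(1/0.658) = (119/5.87)^1.520.
119/5.87 = 20.273; 20.273^1.520 ≈ 96.87 hPa.
P_c = 1009 − 96.87 = 912.13 ≈ 912 hPa.

912 hPa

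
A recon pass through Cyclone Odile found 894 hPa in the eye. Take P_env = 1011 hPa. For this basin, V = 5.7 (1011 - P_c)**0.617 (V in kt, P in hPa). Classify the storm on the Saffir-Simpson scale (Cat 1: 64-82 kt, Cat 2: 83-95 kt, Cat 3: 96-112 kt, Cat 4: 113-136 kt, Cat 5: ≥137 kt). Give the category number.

ΔP = 1011 − 894 = 117 hPa.
V ≈ 5.7 × 117^0.617 = 5.7 × 18.88 ≈ 108 kt.
108 kt falls in the Category 3 band.

3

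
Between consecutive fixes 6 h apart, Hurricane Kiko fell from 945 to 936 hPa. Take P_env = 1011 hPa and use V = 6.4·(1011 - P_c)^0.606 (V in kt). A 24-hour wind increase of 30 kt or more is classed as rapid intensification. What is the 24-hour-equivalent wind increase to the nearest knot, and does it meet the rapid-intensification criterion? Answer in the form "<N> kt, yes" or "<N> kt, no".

26 kt, no

V₁: ΔP = 66, V ≈ 6.4 × 66^0.606 ≈ 81.06 kt.
V₂: ΔP = 75, V ≈ 6.4 × 75^0.606 ≈ 87.59 kt.
ΔV over 6 h = 6.53 kt → 24 h equivalent = 6.53 × 24/6 ≈ 26.12 kt.
26 kt < 30 kt ⇒ not rapid intensification.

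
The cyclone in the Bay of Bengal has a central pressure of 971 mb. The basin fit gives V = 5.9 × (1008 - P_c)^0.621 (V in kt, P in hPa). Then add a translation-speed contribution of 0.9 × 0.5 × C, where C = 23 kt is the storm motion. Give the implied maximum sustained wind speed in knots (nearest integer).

ΔP = 1008 − 971 = 37 mb.
37^0.621 ≈ 9.416.
V ≈ 5.9 × 9.416 ≈ 55.6 kt.
Translation term: 0.9 × 0.5 × 23 = 10.35 kt.
Corrected V ≈ 65.95 kt → 66 kt.

66 kt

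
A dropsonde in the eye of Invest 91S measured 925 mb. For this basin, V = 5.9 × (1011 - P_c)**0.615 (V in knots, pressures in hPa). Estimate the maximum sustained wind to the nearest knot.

ΔP = 1011 − 925 = 86 mb.
86^0.615 ≈ 15.478.
V ≈ 5.9 × 15.478 ≈ 91.3 kt.

91 kt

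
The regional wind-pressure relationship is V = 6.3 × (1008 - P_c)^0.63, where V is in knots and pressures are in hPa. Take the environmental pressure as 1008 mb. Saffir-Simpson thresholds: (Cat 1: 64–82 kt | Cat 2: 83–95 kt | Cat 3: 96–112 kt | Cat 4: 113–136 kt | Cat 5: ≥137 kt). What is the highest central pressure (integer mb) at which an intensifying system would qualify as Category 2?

948 mb

Category 2 begins at V = 83 kt.
Required ΔP = (83/6.3)^(1/0.63) = 13.175^1.587 ≈ 59.89 mb.
P_c ≤ 1008 − 59.89 = 948.11, so the highest integer P_c is 948 mb.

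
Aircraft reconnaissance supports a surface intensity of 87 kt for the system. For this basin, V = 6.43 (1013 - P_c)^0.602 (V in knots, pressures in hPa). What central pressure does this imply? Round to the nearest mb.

ΔP = (V / 6.43)^(1/0.602) = (87/6.43)^1.661.
87/6.43 = 13.530; 13.530^1.661 ≈ 75.73 mb.
P_c = 1013 − 75.73 = 937.27 ≈ 937 mb.

937 mb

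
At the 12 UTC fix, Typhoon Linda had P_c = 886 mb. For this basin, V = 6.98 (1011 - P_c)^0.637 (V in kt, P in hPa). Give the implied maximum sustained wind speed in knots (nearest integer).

ΔP = 1011 − 886 = 125 mb.
125^0.637 ≈ 21.664.
V ≈ 6.98 × 21.664 ≈ 151.2 kt.

151 kt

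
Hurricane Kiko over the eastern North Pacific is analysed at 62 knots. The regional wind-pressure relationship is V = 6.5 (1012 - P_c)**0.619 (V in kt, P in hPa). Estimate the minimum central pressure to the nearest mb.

974 mb

ΔP = (V / 6.5)^(1/0.619) = (62/6.5)^1.616.
62/6.5 = 9.538; 9.538^1.616 ≈ 38.23 mb.
P_c = 1012 − 38.23 = 973.77 ≈ 974 mb.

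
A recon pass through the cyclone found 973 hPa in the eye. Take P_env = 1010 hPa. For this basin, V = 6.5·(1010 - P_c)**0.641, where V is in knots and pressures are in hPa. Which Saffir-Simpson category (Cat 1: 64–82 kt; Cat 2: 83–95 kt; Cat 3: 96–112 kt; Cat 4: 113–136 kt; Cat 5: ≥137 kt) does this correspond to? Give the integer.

ΔP = 1010 − 973 = 37 hPa.
V ≈ 6.5 × 37^0.641 = 6.5 × 10.12 ≈ 66 kt.
66 kt falls in the Category 1 band.

1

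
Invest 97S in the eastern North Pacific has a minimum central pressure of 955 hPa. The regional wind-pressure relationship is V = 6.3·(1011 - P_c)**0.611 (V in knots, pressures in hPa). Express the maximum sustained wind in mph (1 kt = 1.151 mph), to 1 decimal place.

84.8 mph

ΔP = 1011 − 955 = 56 hPa.
V ≈ 6.3 × 56^0.611 = 6.3 × 11.699 ≈ 73.703 kt.
73.703 × 1.151 ≈ 84.83 mph → 84.8 mph.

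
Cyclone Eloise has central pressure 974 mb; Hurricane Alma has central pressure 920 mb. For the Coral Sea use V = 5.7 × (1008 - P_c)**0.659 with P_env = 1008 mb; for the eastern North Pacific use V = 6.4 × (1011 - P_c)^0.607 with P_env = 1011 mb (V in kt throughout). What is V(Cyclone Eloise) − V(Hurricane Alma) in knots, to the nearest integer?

Cyclone Eloise: ΔP = 34; V ≈ 5.7 × 34^0.659 ≈ 58.23 kt.
Hurricane Alma: ΔP = 91; V ≈ 6.4 × 91^0.607 ≈ 98.93 kt.
Difference ≈ 58.23 − 98.93 = -40.70 → -41 kt.

-41 kt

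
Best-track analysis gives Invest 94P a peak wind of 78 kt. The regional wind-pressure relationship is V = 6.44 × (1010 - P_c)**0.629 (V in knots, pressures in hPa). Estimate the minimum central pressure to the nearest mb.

957 mb

ΔP = (V / 6.44)^(1/0.629) = (78/6.44)^1.590.
78/6.44 = 12.112; 12.112^1.590 ≈ 52.74 mb.
P_c = 1010 − 52.74 = 957.26 ≈ 957 mb.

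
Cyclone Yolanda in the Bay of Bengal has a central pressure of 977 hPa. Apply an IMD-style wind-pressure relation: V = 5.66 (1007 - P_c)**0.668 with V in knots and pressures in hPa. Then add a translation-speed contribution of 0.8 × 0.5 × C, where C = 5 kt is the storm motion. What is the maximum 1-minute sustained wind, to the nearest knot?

ΔP = 1007 − 977 = 30 hPa.
30^0.668 ≈ 9.699.
V ≈ 5.66 × 9.699 ≈ 54.9 kt.
Translation term: 0.8 × 0.5 × 5 = 2 kt.
Corrected V ≈ 56.9 kt → 57 kt.

57 kt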